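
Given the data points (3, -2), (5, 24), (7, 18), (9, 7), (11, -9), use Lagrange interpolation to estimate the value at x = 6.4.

Lagrange interpolation formula:
P(x) = Σ yᵢ × Lᵢ(x)
where Lᵢ(x) = Π_{j≠i} (x - xⱼ)/(xᵢ - xⱼ)

L_0(6.4) = (6.4 - 5)/(3 - 5) × (6.4 - 7)/(3 - 7) × (6.4 - 9)/(3 - 9) × (6.4 - 11)/(3 - 11) = -0.026162
L_1(6.4) = (6.4 - 3)/(5 - 3) × (6.4 - 7)/(5 - 7) × (6.4 - 9)/(5 - 9) × (6.4 - 11)/(5 - 11) = 0.254150
L_2(6.4) = (6.4 - 3)/(7 - 3) × (6.4 - 5)/(7 - 5) × (6.4 - 9)/(7 - 9) × (6.4 - 11)/(7 - 11) = 0.889525
L_3(6.4) = (6.4 - 3)/(9 - 3) × (6.4 - 5)/(9 - 5) × (6.4 - 7)/(9 - 7) × (6.4 - 11)/(9 - 11) = -0.136850
L_4(6.4) = (6.4 - 3)/(11 - 3) × (6.4 - 5)/(11 - 5) × (6.4 - 7)/(11 - 7) × (6.4 - 9)/(11 - 9) = 0.019337

P(6.4) = (-2)×L_0(6.4) + 24×L_1(6.4) + 18×L_2(6.4) + 7×L_3(6.4) + (-9)×L_4(6.4)
P(6.4) = 21.031387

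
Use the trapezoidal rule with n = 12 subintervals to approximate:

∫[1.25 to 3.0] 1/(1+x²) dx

f(x) = 1/(1+x²)
a = 1.25, b = 3.0, n = 12
h = (b - a)/n = 0.145833

Trapezoidal rule: (h/2)[f(x₀) + 2f(x₁) + 2f(x₂) + ... + f(xₙ)]

x_0 = 1.2500, f(x_0) = 0.390244, coefficient = 1
x_1 = 1.3958, f(x_1) = 0.339173, coefficient = 2
x_2 = 1.5417, f(x_2) = 0.296144, coefficient = 2
x_3 = 1.6875, f(x_3) = 0.259898, coefficient = 2
x_4 = 1.8333, f(x_4) = 0.229299, coefficient = 2
x_5 = 1.9792, f(x_5) = 0.203372, coefficient = 2
x_6 = 2.1250, f(x_6) = 0.181303, coefficient = 2
x_7 = 2.2708, f(x_7) = 0.162425, coefficient = 2
x_8 = 2.4167, f(x_8) = 0.146193, coefficient = 2
x_9 = 2.5625, f(x_9) = 0.132163, coefficient = 2
x_10 = 2.7083, f(x_10) = 0.119975, coefficient = 2
x_11 = 2.8542, f(x_11) = 0.109334, coefficient = 2
x_12 = 3.0000, f(x_12) = 0.100000, coefficient = 1

I ≈ (0.145833/2) × 4.848804 = 0.353559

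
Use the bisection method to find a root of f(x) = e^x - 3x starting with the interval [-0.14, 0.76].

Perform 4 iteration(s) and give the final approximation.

f(x) = e^x - 3x
Initial interval: [-0.14, 0.76]

Iteration 1:
  c_1 = (-0.140000 + 0.760000)/2 = 0.310000
  f(c_1) = f(0.310000) = 0.433425
  f(a) × f(c) ≥ 0, new interval: [0.310000, 0.760000]
Iteration 2:
  c_2 = (0.310000 + 0.760000)/2 = 0.535000
  f(c_2) = f(0.535000) = 0.102448
  f(a) × f(c) ≥ 0, new interval: [0.535000, 0.760000]
Iteration 3:
  c_3 = (0.535000 + 0.760000)/2 = 0.647500
  f(c_3) = f(0.647500) = -0.031742
  f(a) × f(c) < 0, new interval: [0.535000, 0.647500]
Iteration 4:
  c_4 = (0.535000 + 0.647500)/2 = 0.591250
  f(c_4) = f(0.591250) = 0.032495
  f(a) × f(c) ≥ 0, new interval: [0.591250, 0.647500]

After 4 iteration(s), the approximation is c_4 = 0.591250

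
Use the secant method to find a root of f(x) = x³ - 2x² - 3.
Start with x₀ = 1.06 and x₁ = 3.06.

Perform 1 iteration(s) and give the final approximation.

f(x) = x³ - 2x² - 3
x₀ = 1.06, x₁ = 3.06

Secant formula: x_{n+1} = x_n - f(x_n)(x_n - x_{n-1})/(f(x_n) - f(x_{n-1}))

Iteration 1:
  f(1.060000) = -4.056184
  f(3.060000) = 6.925416
  x_2 = 3.060000 - 6.925416×(3.060000 - 1.060000)/(6.925416 - (-4.056184))
       = 1.798724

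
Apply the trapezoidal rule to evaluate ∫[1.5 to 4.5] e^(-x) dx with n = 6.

f(x) = e^(-x)
a = 1.5, b = 4.5, n = 6
h = (b - a)/n = 0.500000

Trapezoidal rule: (h/2)[f(x₀) + 2f(x₁) + 2f(x₂) + ... + f(xₙ)]

x_0 = 1.5000, f(x_0) = 0.223130, coefficient = 1
x_1 = 2.0000, f(x_1) = 0.135335, coefficient = 2
x_2 = 2.5000, f(x_2) = 0.082085, coefficient = 2
x_3 = 3.0000, f(x_3) = 0.049787, coefficient = 2
x_4 = 3.5000, f(x_4) = 0.030197, coefficient = 2
x_5 = 4.0000, f(x_5) = 0.018316, coefficient = 2
x_6 = 4.5000, f(x_6) = 0.011109, coefficient = 1

I ≈ (0.500000/2) × 0.865680 = 0.216420
Exact value: 0.212021
Error: 0.004399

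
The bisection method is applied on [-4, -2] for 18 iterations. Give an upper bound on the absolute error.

Bisection error bound: |error| ≤ (b-a)/2^n
|error| ≤ (-2 - (-4))/2^18 = 2/2^18
|error| ≤ 0.0000076294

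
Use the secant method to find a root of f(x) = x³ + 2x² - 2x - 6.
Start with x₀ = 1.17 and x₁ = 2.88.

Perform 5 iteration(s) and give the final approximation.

f(x) = x³ + 2x² - 2x - 6
x₀ = 1.17, x₁ = 2.88

Secant formula: x_{n+1} = x_n - f(x_n)(x_n - x_{n-1})/(f(x_n) - f(x_{n-1}))

Iteration 1:
  f(1.170000) = -4.000587
  f(2.880000) = 28.716672
  x_2 = 2.880000 - 28.716672×(2.880000 - 1.170000)/(28.716672 - (-4.000587))
       = 1.379095
Iteration 2:
  f(2.880000) = 28.716672
  f(1.379095) = -2.331482
  x_3 = 1.379095 - (-2.331482)×(1.379095 - 2.880000)/(-2.331482 - 28.716672)
       = 1.491801
Iteration 3:
  f(1.379095) = -2.331482
  f(1.491801) = -1.212699
  x_4 = 1.491801 - (-1.212699)×(1.491801 - 1.379095)/(-1.212699 - (-2.331482))
       = 1.613969
Iteration 4:
  f(1.491801) = -1.212699
  f(1.613969) = 0.186078
  x_5 = 1.613969 - 0.186078×(1.613969 - 1.491801)/(0.186078 - (-1.212699))
       = 1.597717
Iteration 5:
  f(1.613969) = 0.186078
  f(1.597717) = -0.011539
  x_6 = 1.597717 - (-0.011539)×(1.597717 - 1.613969)/(-0.011539 - 0.186078)
       = 1.598666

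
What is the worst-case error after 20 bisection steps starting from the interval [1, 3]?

Bisection error bound: |error| ≤ (b-a)/2^n
|error| ≤ (3 - 1)/2^20 = 2/2^20
|error| ≤ 0.0000019073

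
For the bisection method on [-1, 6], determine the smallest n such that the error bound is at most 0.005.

We need (b-a)/2^n ≤ 0.005
(6 - (-1))/2^n ≤ 0.005
7/2^n ≤ 0.005
2^n ≥ 1400
n ≥ log₂(1400) = 10.45
n ≥ 11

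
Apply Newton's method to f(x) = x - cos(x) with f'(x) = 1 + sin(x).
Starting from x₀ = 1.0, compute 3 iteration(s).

f(x) = x - cos(x)
f'(x) = 1 + sin(x)
x₀ = 1.0

Newton-Raphson formula: x_{n+1} = x_n - f(x_n)/f'(x_n)

Iteration 1:
  f(1.000000) = 0.459698
  f'(1.000000) = 1.841471
  x_1 = 1.000000 - 0.459698/1.841471 = 0.750364
Iteration 2:
  f(0.750364) = 0.018923
  f'(0.750364) = 1.681905
  x_2 = 0.750364 - 0.018923/1.681905 = 0.739113
Iteration 3:
  f(0.739113) = 0.000046
  f'(0.739113) = 1.673633
  x_3 = 0.739113 - 0.000046/1.673633 = 0.739085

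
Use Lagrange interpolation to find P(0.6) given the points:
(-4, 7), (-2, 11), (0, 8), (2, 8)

Lagrange interpolation formula:
P(x) = Σ yᵢ × Lᵢ(x)
where Lᵢ(x) = Π_{j≠i} (x - xⱼ)/(xᵢ - xⱼ)

L_0(0.6) = (0.6 - (-2))/(-4 - (-2)) × (0.6 - 0)/(-4 - 0) × (0.6 - 2)/(-4 - 2) = 0.045500
L_1(0.6) = (0.6 - (-4))/(-2 - (-4)) × (0.6 - 0)/(-2 - 0) × (0.6 - 2)/(-2 - 2) = -0.241500
L_2(0.6) = (0.6 - (-4))/(0 - (-4)) × (0.6 - (-2))/(0 - (-2)) × (0.6 - 2)/(0 - 2) = 1.046500
L_3(0.6) = (0.6 - (-4))/(2 - (-4)) × (0.6 - (-2))/(2 - (-2)) × (0.6 - 0)/(2 - 0) = 0.149500

P(0.6) = 7×L_0(0.6) + 11×L_1(0.6) + 8×L_2(0.6) + 8×L_3(0.6)
P(0.6) = 7.230000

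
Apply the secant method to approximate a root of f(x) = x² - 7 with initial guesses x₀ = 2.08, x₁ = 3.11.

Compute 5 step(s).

f(x) = x² - 7
x₀ = 2.08, x₁ = 3.11

Secant formula: x_{n+1} = x_n - f(x_n)(x_n - x_{n-1})/(f(x_n) - f(x_{n-1}))

Iteration 1:
  f(2.080000) = -2.673600
  f(3.110000) = 2.672100
  x_2 = 3.110000 - 2.672100×(3.110000 - 2.080000)/(2.672100 - (-2.673600))
       = 2.595145
Iteration 2:
  f(3.110000) = 2.672100
  f(2.595145) = -0.265225
  x_3 = 2.595145 - (-0.265225)×(2.595145 - 3.110000)/(-0.265225 - 2.672100)
       = 2.641633
Iteration 3:
  f(2.595145) = -0.265225
  f(2.641633) = -0.021774
  x_4 = 2.641633 - (-0.021774)×(2.641633 - 2.595145)/(-0.021774 - (-0.265225))
       = 2.645791
Iteration 4:
  f(2.641633) = -0.021774
  f(2.645791) = 0.000211
  x_5 = 2.645791 - 0.000211×(2.645791 - 2.641633)/(0.000211 - (-0.021774))
       = 2.645751
Iteration 5:
  f(2.645791) = 0.000211
  f(2.645751) = 0.000000
  x_6 = 2.645751 - 0.000000×(2.645751 - 2.645791)/(0.000000 - 0.000211)
       = 2.645751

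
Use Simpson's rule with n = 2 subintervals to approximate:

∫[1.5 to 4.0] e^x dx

f(x) = e^x
a = 1.5, b = 4.0, n = 2
h = (b - a)/n = 1.250000

Simpson's rule: (h/3)[f(x₀) + 4f(x₁) + 2f(x₂) + ... + f(xₙ)]

x_0 = 1.5000, f(x_0) = 4.481689, coefficient = 1
x_1 = 2.7500, f(x_1) = 15.642632, coefficient = 4
x_2 = 4.0000, f(x_2) = 54.598150, coefficient = 1

I ≈ (1.250000/3) × 121.650367 = 50.687653
Exact value: 50.116461
Error: 0.571192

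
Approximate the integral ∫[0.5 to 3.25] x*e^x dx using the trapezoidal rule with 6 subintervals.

f(x) = x*e^x
a = 0.5, b = 3.25, n = 6
h = (b - a)/n = 0.458333

Trapezoidal rule: (h/2)[f(x₀) + 2f(x₁) + 2f(x₂) + ... + f(xₙ)]

x_0 = 0.5000, f(x_0) = 0.824361, coefficient = 1
x_1 = 0.9583, f(x_1) = 2.498708, coefficient = 2
x_2 = 1.4167, f(x_2) = 5.841417, coefficient = 2
x_3 = 1.8750, f(x_3) = 12.226536, coefficient = 2
x_4 = 2.3333, f(x_4) = 24.061937, coefficient = 2
x_5 = 2.7917, f(x_5) = 45.526995, coefficient = 2
x_6 = 3.2500, f(x_6) = 83.818605, coefficient = 1

I ≈ (0.458333/2) × 264.954150 = 60.718659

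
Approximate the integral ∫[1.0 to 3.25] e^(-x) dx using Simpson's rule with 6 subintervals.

f(x) = e^(-x)
a = 1.0, b = 3.25, n = 6
h = (b - a)/n = 0.375000

Simpson's rule: (h/3)[f(x₀) + 4f(x₁) + 2f(x₂) + ... + f(xₙ)]

x_0 = 1.0000, f(x_0) = 0.367879, coefficient = 1
x_1 = 1.3750, f(x_1) = 0.252840, coefficient = 4
x_2 = 1.7500, f(x_2) = 0.173774, coefficient = 2
x_3 = 2.1250, f(x_3) = 0.119433, coefficient = 4
x_4 = 2.5000, f(x_4) = 0.082085, coefficient = 2
x_5 = 2.8750, f(x_5) = 0.056416, coefficient = 4
x_6 = 3.2500, f(x_6) = 0.038774, coefficient = 1

I ≈ (0.375000/3) × 2.633126 = 0.329141
Exact value: 0.329105
Error: 0.000036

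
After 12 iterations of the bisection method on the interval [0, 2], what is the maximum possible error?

Bisection error bound: |error| ≤ (b-a)/2^n
|error| ≤ (2 - 0)/2^12 = 2/2^12
|error| ≤ 0.0004882812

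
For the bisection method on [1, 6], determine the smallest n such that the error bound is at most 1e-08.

We need (b-a)/2^n ≤ 1e-08
(6 - 1)/2^n ≤ 1e-08
5/2^n ≤ 1e-08
2^n ≥ 500000000
n ≥ log₂(500000000) = 28.90
n ≥ 29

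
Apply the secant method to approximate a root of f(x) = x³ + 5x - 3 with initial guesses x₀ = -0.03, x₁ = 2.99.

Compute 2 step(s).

f(x) = x³ + 5x - 3
x₀ = -0.03, x₁ = 2.99

Secant formula: x_{n+1} = x_n - f(x_n)(x_n - x_{n-1})/(f(x_n) - f(x_{n-1}))

Iteration 1:
  f(-0.030000) = -3.150027
  f(2.990000) = 38.680899
  x_2 = 2.990000 - 38.680899×(2.990000 - (-0.030000))/(38.680899 - (-3.150027))
       = 0.197417
Iteration 2:
  f(2.990000) = 38.680899
  f(0.197417) = -2.005219
  x_3 = 0.197417 - (-2.005219)×(0.197417 - 2.990000)/(-2.005219 - 38.680899)
       = 0.335050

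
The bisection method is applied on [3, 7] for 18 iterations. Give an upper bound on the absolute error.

Bisection error bound: |error| ≤ (b-a)/2^n
|error| ≤ (7 - 3)/2^18 = 4/2^18
|error| ≤ 0.0000152588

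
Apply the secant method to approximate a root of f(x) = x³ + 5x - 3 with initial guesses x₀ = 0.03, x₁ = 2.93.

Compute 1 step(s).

f(x) = x³ + 5x - 3
x₀ = 0.03, x₁ = 2.93

Secant formula: x_{n+1} = x_n - f(x_n)(x_n - x_{n-1})/(f(x_n) - f(x_{n-1}))

Iteration 1:
  f(0.030000) = -2.849973
  f(2.930000) = 36.803757
  x_2 = 2.930000 - 36.803757×(2.930000 - 0.030000)/(36.803757 - (-2.849973))
       = 0.238427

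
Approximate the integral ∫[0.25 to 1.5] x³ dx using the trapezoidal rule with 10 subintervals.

f(x) = x³
a = 0.25, b = 1.5, n = 10
h = (b - a)/n = 0.125000

Trapezoidal rule: (h/2)[f(x₀) + 2f(x₁) + 2f(x₂) + ... + f(xₙ)]

x_0 = 0.2500, f(x_0) = 0.015625, coefficient = 1
x_1 = 0.3750, f(x_1) = 0.052734, coefficient = 2
x_2 = 0.5000, f(x_2) = 0.125000, coefficient = 2
x_3 = 0.6250, f(x_3) = 0.244141, coefficient = 2
x_4 = 0.7500, f(x_4) = 0.421875, coefficient = 2
x_5 = 0.8750, f(x_5) = 0.669922, coefficient = 2
x_6 = 1.0000, f(x_6) = 1.000000, coefficient = 2
x_7 = 1.1250, f(x_7) = 1.423828, coefficient = 2
x_8 = 1.2500, f(x_8) = 1.953125, coefficient = 2
x_9 = 1.3750, f(x_9) = 2.599609, coefficient = 2
x_10 = 1.5000, f(x_10) = 3.375000, coefficient = 1

I ≈ (0.125000/2) × 20.371094 = 1.273193
Exact value: 1.264648
Error: 0.008545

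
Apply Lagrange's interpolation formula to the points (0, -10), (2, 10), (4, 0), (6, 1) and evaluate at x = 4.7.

Lagrange interpolation formula:
P(x) = Σ yᵢ × Lᵢ(x)
where Lᵢ(x) = Π_{j≠i} (x - xⱼ)/(xᵢ - xⱼ)

L_0(4.7) = (4.7 - 2)/(0 - 2) × (4.7 - 4)/(0 - 4) × (4.7 - 6)/(0 - 6) = 0.051188
L_1(4.7) = (4.7 - 0)/(2 - 0) × (4.7 - 4)/(2 - 4) × (4.7 - 6)/(2 - 6) = -0.267313
L_2(4.7) = (4.7 - 0)/(4 - 0) × (4.7 - 2)/(4 - 2) × (4.7 - 6)/(4 - 6) = 1.031062
L_3(4.7) = (4.7 - 0)/(6 - 0) × (4.7 - 2)/(6 - 2) × (4.7 - 4)/(6 - 4) = 0.185063

P(4.7) = (-10)×L_0(4.7) + 10×L_1(4.7) + 0×L_2(4.7) + 1×L_3(4.7)
P(4.7) = -2.999938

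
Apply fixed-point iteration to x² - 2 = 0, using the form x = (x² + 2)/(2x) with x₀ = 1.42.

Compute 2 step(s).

Equation: x² - 2 = 0
Fixed-point form: x = (x² + 2)/(2x)
x₀ = 1.42

x_1 = g(1.420000) = 1.414225
x_2 = g(1.414225) = 1.414214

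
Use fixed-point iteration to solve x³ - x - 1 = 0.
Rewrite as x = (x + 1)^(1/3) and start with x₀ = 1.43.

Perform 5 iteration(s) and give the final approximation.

Equation: x³ - x - 1 = 0
Fixed-point form: x = (x + 1)^(1/3)
x₀ = 1.43

x_1 = g(1.430000) = 1.344421
x_2 = g(1.344421) = 1.328450
x_3 = g(1.328450) = 1.325426
x_4 = g(1.325426) = 1.324853
x_5 = g(1.324853) = 1.324744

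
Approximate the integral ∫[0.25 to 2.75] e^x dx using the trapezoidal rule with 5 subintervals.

f(x) = e^x
a = 0.25, b = 2.75, n = 5
h = (b - a)/n = 0.500000

Trapezoidal rule: (h/2)[f(x₀) + 2f(x₁) + 2f(x₂) + ... + f(xₙ)]

x_0 = 0.2500, f(x_0) = 1.284025, coefficient = 1
x_1 = 0.7500, f(x_1) = 2.117000, coefficient = 2
x_2 = 1.2500, f(x_2) = 3.490343, coefficient = 2
x_3 = 1.7500, f(x_3) = 5.754603, coefficient = 2
x_4 = 2.2500, f(x_4) = 9.487736, coefficient = 2
x_5 = 2.7500, f(x_5) = 15.642632, coefficient = 1

I ≈ (0.500000/2) × 58.626020 = 14.656505
Exact value: 14.358606
Error: 0.297899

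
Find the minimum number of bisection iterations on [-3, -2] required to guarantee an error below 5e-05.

We need (b-a)/2^n ≤ 5e-05
(-2 - (-3))/2^n ≤ 5e-05
1/2^n ≤ 5e-05
2^n ≥ 20000
n ≥ log₂(20000) = 14.29
n ≥ 15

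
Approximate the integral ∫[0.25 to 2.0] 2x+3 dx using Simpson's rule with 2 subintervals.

f(x) = 2x+3
a = 0.25, b = 2.0, n = 2
h = (b - a)/n = 0.875000

Simpson's rule: (h/3)[f(x₀) + 4f(x₁) + 2f(x₂) + ... + f(xₙ)]

x_0 = 0.2500, f(x_0) = 3.500000, coefficient = 1
x_1 = 1.1250, f(x_1) = 5.250000, coefficient = 4
x_2 = 2.0000, f(x_2) = 7.000000, coefficient = 1

I ≈ (0.875000/3) × 31.500000 = 9.187500
Exact value: 9.187500
Error: 0.000000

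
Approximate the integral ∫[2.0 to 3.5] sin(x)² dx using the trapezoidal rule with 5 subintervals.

f(x) = sin(x)²
a = 2.0, b = 3.5, n = 5
h = (b - a)/n = 0.300000

Trapezoidal rule: (h/2)[f(x₀) + 2f(x₁) + 2f(x₂) + ... + f(xₙ)]

x_0 = 2.0000, f(x_0) = 0.826822, coefficient = 1
x_1 = 2.3000, f(x_1) = 0.556076, coefficient = 2
x_2 = 2.6000, f(x_2) = 0.265742, coefficient = 2
x_3 = 2.9000, f(x_3) = 0.057240, coefficient = 2
x_4 = 3.2000, f(x_4) = 0.003408, coefficient = 2
x_5 = 3.5000, f(x_5) = 0.123049, coefficient = 1

I ≈ (0.300000/2) × 2.714802 = 0.407220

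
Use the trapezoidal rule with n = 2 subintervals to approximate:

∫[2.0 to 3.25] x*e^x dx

f(x) = x*e^x
a = 2.0, b = 3.25, n = 2
h = (b - a)/n = 0.625000

Trapezoidal rule: (h/2)[f(x₀) + 2f(x₁) + 2f(x₂) + ... + f(xₙ)]

x_0 = 2.0000, f(x_0) = 14.778112, coefficient = 1
x_1 = 2.6250, f(x_1) = 36.237007, coefficient = 2
x_2 = 3.2500, f(x_2) = 83.818605, coefficient = 1

I ≈ (0.625000/2) × 171.070731 = 53.459604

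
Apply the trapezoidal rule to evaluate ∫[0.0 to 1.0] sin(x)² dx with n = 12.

f(x) = sin(x)²
a = 0.0, b = 1.0, n = 12
h = (b - a)/n = 0.083333

Trapezoidal rule: (h/2)[f(x₀) + 2f(x₁) + 2f(x₂) + ... + f(xₙ)]

x_0 = 0.0000, f(x_0) = 0.000000, coefficient = 1
x_1 = 0.0833, f(x_1) = 0.006928, coefficient = 2
x_2 = 0.1667, f(x_2) = 0.027522, coefficient = 2
x_3 = 0.2500, f(x_3) = 0.061209, coefficient = 2
x_4 = 0.3333, f(x_4) = 0.107056, coefficient = 2
x_5 = 0.4167, f(x_5) = 0.163794, coefficient = 2
x_6 = 0.5000, f(x_6) = 0.229849, coefficient = 2
x_7 = 0.5833, f(x_7) = 0.303391, coefficient = 2
x_8 = 0.6667, f(x_8) = 0.382381, coefficient = 2
x_9 = 0.7500, f(x_9) = 0.464631, coefficient = 2
x_10 = 0.8333, f(x_10) = 0.547862, coefficient = 2
x_11 = 0.9167, f(x_11) = 0.629766, coefficient = 2
x_12 = 1.0000, f(x_12) = 0.708073, coefficient = 1

I ≈ (0.083333/2) × 6.556850 = 0.273202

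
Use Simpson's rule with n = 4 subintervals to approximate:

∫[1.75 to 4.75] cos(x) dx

f(x) = cos(x)
a = 1.75, b = 4.75, n = 4
h = (b - a)/n = 0.750000

Simpson's rule: (h/3)[f(x₀) + 4f(x₁) + 2f(x₂) + ... + f(xₙ)]

x_0 = 1.7500, f(x_0) = -0.178246, coefficient = 1
x_1 = 2.5000, f(x_1) = -0.801144, coefficient = 4
x_2 = 3.2500, f(x_2) = -0.994130, coefficient = 2
x_3 = 4.0000, f(x_3) = -0.653644, coefficient = 4
x_4 = 4.7500, f(x_4) = 0.037602, coefficient = 1

I ≈ (0.750000/3) × -7.948052 = -1.987013
Exact value: -1.983279
Error: 0.003734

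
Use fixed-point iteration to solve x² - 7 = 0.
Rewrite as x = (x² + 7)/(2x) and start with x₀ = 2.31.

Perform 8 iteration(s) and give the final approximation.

Equation: x² - 7 = 0
Fixed-point form: x = (x² + 7)/(2x)
x₀ = 2.31

x_1 = g(2.310000) = 2.670152
x_2 = g(2.670152) = 2.645863
x_3 = g(2.645863) = 2.645751
x_4 = g(2.645751) = 2.645751
x_5 = g(2.645751) = 2.645751
x_6 = g(2.645751) = 2.645751
x_7 = g(2.645751) = 2.645751
x_8 = g(2.645751) = 2.645751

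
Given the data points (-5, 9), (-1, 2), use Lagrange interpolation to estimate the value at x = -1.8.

Lagrange interpolation formula:
P(x) = Σ yᵢ × Lᵢ(x)
where Lᵢ(x) = Π_{j≠i} (x - xⱼ)/(xᵢ - xⱼ)

L_0(-1.8) = (-1.8 - (-1))/(-5 - (-1)) = 0.200000
L_1(-1.8) = (-1.8 - (-5))/(-1 - (-5)) = 0.800000

P(-1.8) = 9×L_0(-1.8) + 2×L_1(-1.8)
P(-1.8) = 3.400000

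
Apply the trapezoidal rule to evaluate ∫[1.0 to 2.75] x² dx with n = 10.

f(x) = x²
a = 1.0, b = 2.75, n = 10
h = (b - a)/n = 0.175000

Trapezoidal rule: (h/2)[f(x₀) + 2f(x₁) + 2f(x₂) + ... + f(xₙ)]

x_0 = 1.0000, f(x_0) = 1.000000, coefficient = 1
x_1 = 1.1750, f(x_1) = 1.380625, coefficient = 2
x_2 = 1.3500, f(x_2) = 1.822500, coefficient = 2
x_3 = 1.5250, f(x_3) = 2.325625, coefficient = 2
x_4 = 1.7000, f(x_4) = 2.890000, coefficient = 2
x_5 = 1.8750, f(x_5) = 3.515625, coefficient = 2
x_6 = 2.0500, f(x_6) = 4.202500, coefficient = 2
x_7 = 2.2250, f(x_7) = 4.950625, coefficient = 2
x_8 = 2.4000, f(x_8) = 5.760000, coefficient = 2
x_9 = 2.5750, f(x_9) = 6.630625, coefficient = 2
x_10 = 2.7500, f(x_10) = 7.562500, coefficient = 1

I ≈ (0.175000/2) × 75.518750 = 6.607891
Exact value: 6.598958
Error: 0.008932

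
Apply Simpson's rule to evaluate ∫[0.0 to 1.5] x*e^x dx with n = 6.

f(x) = x*e^x
a = 0.0, b = 1.5, n = 6
h = (b - a)/n = 0.250000

Simpson's rule: (h/3)[f(x₀) + 4f(x₁) + 2f(x₂) + ... + f(xₙ)]

x_0 = 0.0000, f(x_0) = 0.000000, coefficient = 1
x_1 = 0.2500, f(x_1) = 0.321006, coefficient = 4
x_2 = 0.5000, f(x_2) = 0.824361, coefficient = 2
x_3 = 0.7500, f(x_3) = 1.587750, coefficient = 4
x_4 = 1.0000, f(x_4) = 2.718282, coefficient = 2
x_5 = 1.2500, f(x_5) = 4.362929, coefficient = 4
x_6 = 1.5000, f(x_6) = 6.722534, coefficient = 1

I ≈ (0.250000/3) × 38.894559 = 3.241213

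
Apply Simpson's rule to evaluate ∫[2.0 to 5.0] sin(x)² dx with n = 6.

f(x) = sin(x)²
a = 2.0, b = 5.0, n = 6
h = (b - a)/n = 0.500000

Simpson's rule: (h/3)[f(x₀) + 4f(x₁) + 2f(x₂) + ... + f(xₙ)]

x_0 = 2.0000, f(x_0) = 0.826822, coefficient = 1
x_1 = 2.5000, f(x_1) = 0.358169, coefficient = 4
x_2 = 3.0000, f(x_2) = 0.019915, coefficient = 2
x_3 = 3.5000, f(x_3) = 0.123049, coefficient = 4
x_4 = 4.0000, f(x_4) = 0.572750, coefficient = 2
x_5 = 4.5000, f(x_5) = 0.955565, coefficient = 4
x_6 = 5.0000, f(x_6) = 0.919536, coefficient = 1

I ≈ (0.500000/3) × 8.678819 = 1.446470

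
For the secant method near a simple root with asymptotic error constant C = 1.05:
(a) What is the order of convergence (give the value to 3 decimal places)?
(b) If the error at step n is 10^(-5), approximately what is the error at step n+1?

(a) Secant method has superlinear convergence with order φ = (1+√5)/2 ≈ 1.618.
    This means |e_{n+1}| ≈ C|e_n|^1.618.

(b) With |e_n| = 10^(-5) and C = 1.05:
    |e_{n+1}| ≈ 1.05 × (10^(-5))^1.618 = 1.05 × 10^(-8.09)

(a) ≈ 1.618 (golden ratio); (b) |e_{n+1}| ≈ 8.531e-09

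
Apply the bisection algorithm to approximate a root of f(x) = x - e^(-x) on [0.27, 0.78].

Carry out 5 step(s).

f(x) = x - e^(-x)
Initial interval: [0.27, 0.78]

Iteration 1:
  c_1 = (0.270000 + 0.780000)/2 = 0.525000
  f(c_1) = f(0.525000) = -0.066555
  f(a) × f(c) ≥ 0, new interval: [0.525000, 0.780000]
Iteration 2:
  c_2 = (0.525000 + 0.780000)/2 = 0.652500
  f(c_2) = f(0.652500) = 0.131758
  f(a) × f(c) < 0, new interval: [0.525000, 0.652500]
Iteration 3:
  c_3 = (0.525000 + 0.652500)/2 = 0.588750
  f(c_3) = f(0.588750) = 0.033729
  f(a) × f(c) < 0, new interval: [0.525000, 0.588750]
Iteration 4:
  c_4 = (0.525000 + 0.588750)/2 = 0.556875
  f(c_4) = f(0.556875) = -0.016122
  f(a) × f(c) ≥ 0, new interval: [0.556875, 0.588750]
Iteration 5:
  c_5 = (0.556875 + 0.588750)/2 = 0.572813
  f(c_5) = f(0.572813) = 0.008875
  f(a) × f(c) < 0, new interval: [0.556875, 0.572813]

After 5 iteration(s), the approximation is c_5 = 0.572813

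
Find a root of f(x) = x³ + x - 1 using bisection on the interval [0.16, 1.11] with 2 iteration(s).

f(x) = x³ + x - 1
Initial interval: [0.16, 1.11]

Iteration 1:
  c_1 = (0.160000 + 1.110000)/2 = 0.635000
  f(c_1) = f(0.635000) = -0.108952
  f(a) × f(c) ≥ 0, new interval: [0.635000, 1.110000]
Iteration 2:
  c_2 = (0.635000 + 1.110000)/2 = 0.872500
  f(c_2) = f(0.872500) = 0.536696
  f(a) × f(c) < 0, new interval: [0.635000, 0.872500]

After 2 iteration(s), the approximation is c_2 = 0.872500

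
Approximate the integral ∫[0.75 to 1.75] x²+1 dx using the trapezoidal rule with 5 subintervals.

f(x) = x²+1
a = 0.75, b = 1.75, n = 5
h = (b - a)/n = 0.200000

Trapezoidal rule: (h/2)[f(x₀) + 2f(x₁) + 2f(x₂) + ... + f(xₙ)]

x_0 = 0.7500, f(x_0) = 1.562500, coefficient = 1
x_1 = 0.9500, f(x_1) = 1.902500, coefficient = 2
x_2 = 1.1500, f(x_2) = 2.322500, coefficient = 2
x_3 = 1.3500, f(x_3) = 2.822500, coefficient = 2
x_4 = 1.5500, f(x_4) = 3.402500, coefficient = 2
x_5 = 1.7500, f(x_5) = 4.062500, coefficient = 1

I ≈ (0.200000/2) × 26.525000 = 2.652500
Exact value: 2.645833
Error: 0.006667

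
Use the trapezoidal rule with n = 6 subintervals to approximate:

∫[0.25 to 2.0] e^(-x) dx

f(x) = e^(-x)
a = 0.25, b = 2.0, n = 6
h = (b - a)/n = 0.291667

Trapezoidal rule: (h/2)[f(x₀) + 2f(x₁) + 2f(x₂) + ... + f(xₙ)]

x_0 = 0.2500, f(x_0) = 0.778801, coefficient = 1
x_1 = 0.5417, f(x_1) = 0.581778, coefficient = 2
x_2 = 0.8333, f(x_2) = 0.434598, coefficient = 2
x_3 = 1.1250, f(x_3) = 0.324652, coefficient = 2
x_4 = 1.4167, f(x_4) = 0.242521, coefficient = 2
x_5 = 1.7083, f(x_5) = 0.181167, coefficient = 2
x_6 = 2.0000, f(x_6) = 0.135335, coefficient = 1

I ≈ (0.291667/2) × 4.443570 = 0.648021
Exact value: 0.643465
Error: 0.004555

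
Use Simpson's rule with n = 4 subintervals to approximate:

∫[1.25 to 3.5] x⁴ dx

f(x) = x⁴
a = 1.25, b = 3.5, n = 4
h = (b - a)/n = 0.562500

Simpson's rule: (h/3)[f(x₀) + 4f(x₁) + 2f(x₂) + ... + f(xₙ)]

x_0 = 1.2500, f(x_0) = 2.441406, coefficient = 1
x_1 = 1.8125, f(x_1) = 10.792252, coefficient = 4
x_2 = 2.3750, f(x_2) = 31.816650, coefficient = 2
x_3 = 2.9375, f(x_3) = 74.458023, coefficient = 4
x_4 = 3.5000, f(x_4) = 150.062500, coefficient = 1

I ≈ (0.562500/3) × 557.138306 = 104.463432
Exact value: 104.433398
Error: 0.030034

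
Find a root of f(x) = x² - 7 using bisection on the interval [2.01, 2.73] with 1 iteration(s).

f(x) = x² - 7
Initial interval: [2.01, 2.73]

Iteration 1:
  c_1 = (2.010000 + 2.730000)/2 = 2.370000
  f(c_1) = f(2.370000) = -1.383100
  f(a) × f(c) ≥ 0, new interval: [2.370000, 2.730000]

After 1 iteration(s), the approximation is c_1 = 2.370000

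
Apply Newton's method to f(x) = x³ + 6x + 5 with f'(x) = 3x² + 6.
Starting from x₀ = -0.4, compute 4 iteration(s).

f(x) = x³ + 6x + 5
f'(x) = 3x² + 6
x₀ = -0.4

Newton-Raphson formula: x_{n+1} = x_n - f(x_n)/f'(x_n)

Iteration 1:
  f(-0.400000) = 2.536000
  f'(-0.400000) = 6.480000
  x_1 = -0.400000 - 2.536000/6.480000 = -0.791358
Iteration 2:
  f(-0.791358) = -0.243734
  f'(-0.791358) = 7.878743
  x_2 = -0.791358 - (-0.243734)/7.878743 = -0.760422
Iteration 3:
  f(-0.760422) = -0.002242
  f'(-0.760422) = 7.734726
  x_3 = -0.760422 - (-0.002242)/7.734726 = -0.760132
Iteration 4:
  f(-0.760132) = 0.000000
  f'(-0.760132) = 7.733404
  x_4 = -0.760132 - 0.000000/7.733404 = -0.760132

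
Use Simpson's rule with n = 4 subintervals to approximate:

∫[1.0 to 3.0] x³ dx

f(x) = x³
a = 1.0, b = 3.0, n = 4
h = (b - a)/n = 0.500000

Simpson's rule: (h/3)[f(x₀) + 4f(x₁) + 2f(x₂) + ... + f(xₙ)]

x_0 = 1.0000, f(x_0) = 1.000000, coefficient = 1
x_1 = 1.5000, f(x_1) = 3.375000, coefficient = 4
x_2 = 2.0000, f(x_2) = 8.000000, coefficient = 2
x_3 = 2.5000, f(x_3) = 15.625000, coefficient = 4
x_4 = 3.0000, f(x_4) = 27.000000, coefficient = 1

I ≈ (0.500000/3) × 120.000000 = 20.000000
Exact value: 20.000000
Error: 0.000000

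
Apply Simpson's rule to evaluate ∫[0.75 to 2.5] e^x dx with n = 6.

f(x) = e^x
a = 0.75, b = 2.5, n = 6
h = (b - a)/n = 0.291667

Simpson's rule: (h/3)[f(x₀) + 4f(x₁) + 2f(x₂) + ... + f(xₙ)]

x_0 = 0.7500, f(x_0) = 2.117000, coefficient = 1
x_1 = 1.0417, f(x_1) = 2.833936, coefficient = 4
x_2 = 1.3333, f(x_2) = 3.793668, coefficient = 2
x_3 = 1.6250, f(x_3) = 5.078419, coefficient = 4
x_4 = 1.9167, f(x_4) = 6.798260, coefficient = 2
x_5 = 2.2083, f(x_5) = 9.100536, coefficient = 4
x_6 = 2.5000, f(x_6) = 12.182494, coefficient = 1

I ≈ (0.291667/3) × 103.534915 = 10.065895
Exact value: 10.065494
Error: 0.000401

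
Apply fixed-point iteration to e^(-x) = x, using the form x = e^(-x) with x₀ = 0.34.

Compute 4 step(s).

Equation: e^(-x) = x
Fixed-point form: x = e^(-x)
x₀ = 0.34

x_1 = g(0.340000) = 0.711770
x_2 = g(0.711770) = 0.490775
x_3 = g(0.490775) = 0.612152
x_4 = g(0.612152) = 0.542183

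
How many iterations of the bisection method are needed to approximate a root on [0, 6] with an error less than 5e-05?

We need (b-a)/2^n ≤ 5e-05
(6 - 0)/2^n ≤ 5e-05
6/2^n ≤ 5e-05
2^n ≥ 120000
n ≥ log₂(120000) = 16.87
n ≥ 17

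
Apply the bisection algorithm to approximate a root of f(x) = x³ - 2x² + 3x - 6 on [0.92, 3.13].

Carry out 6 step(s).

f(x) = x³ - 2x² + 3x - 6
Initial interval: [0.92, 3.13]

Iteration 1:
  c_1 = (0.920000 + 3.130000)/2 = 2.025000
  f(c_1) = f(2.025000) = 0.177516
  f(a) × f(c) < 0, new interval: [0.920000, 2.025000]
Iteration 2:
  c_2 = (0.920000 + 2.025000)/2 = 1.472500
  f(c_2) = f(1.472500) = -2.726255
  f(a) × f(c) ≥ 0, new interval: [1.472500, 2.025000]
Iteration 3:
  c_3 = (1.472500 + 2.025000)/2 = 1.748750
  f(c_3) = f(1.748750) = -1.522104
  f(a) × f(c) ≥ 0, new interval: [1.748750, 2.025000]
Iteration 4:
  c_4 = (1.748750 + 2.025000)/2 = 1.886875
  f(c_4) = f(1.886875) = -0.742134
  f(a) × f(c) ≥ 0, new interval: [1.886875, 2.025000]
Iteration 5:
  c_5 = (1.886875 + 2.025000)/2 = 1.955937
  f(c_5) = f(1.955937) = -0.300757
  f(a) × f(c) ≥ 0, new interval: [1.955937, 2.025000]
Iteration 6:
  c_6 = (1.955937 + 2.025000)/2 = 1.990469
  f(c_6) = f(1.990469) = -0.066356
  f(a) × f(c) ≥ 0, new interval: [1.990469, 2.025000]

After 6 iteration(s), the approximation is c_6 = 1.990469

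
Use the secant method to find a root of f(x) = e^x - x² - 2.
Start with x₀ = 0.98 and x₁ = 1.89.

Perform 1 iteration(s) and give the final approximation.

f(x) = e^x - x² - 2
x₀ = 0.98, x₁ = 1.89

Secant formula: x_{n+1} = x_n - f(x_n)(x_n - x_{n-1})/(f(x_n) - f(x_{n-1}))

Iteration 1:
  f(0.980000) = -0.295944
  f(1.890000) = 1.047269
  x_2 = 1.890000 - 1.047269×(1.890000 - 0.980000)/(1.047269 - (-0.295944))
       = 1.180496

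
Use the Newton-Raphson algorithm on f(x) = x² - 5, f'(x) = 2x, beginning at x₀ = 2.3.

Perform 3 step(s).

f(x) = x² - 5
f'(x) = 2x
x₀ = 2.3

Newton-Raphson formula: x_{n+1} = x_n - f(x_n)/f'(x_n)

Iteration 1:
  f(2.300000) = 0.290000
  f'(2.300000) = 4.600000
  x_1 = 2.300000 - 0.290000/4.600000 = 2.236957
Iteration 2:
  f(2.236957) = 0.003974
  f'(2.236957) = 4.473913
  x_2 = 2.236957 - 0.003974/4.473913 = 2.236068
Iteration 3:
  f(2.236068) = 0.000001
  f'(2.236068) = 4.472136
  x_3 = 2.236068 - 0.000001/4.472136 = 2.236068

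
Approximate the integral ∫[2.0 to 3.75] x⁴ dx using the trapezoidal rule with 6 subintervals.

f(x) = x⁴
a = 2.0, b = 3.75, n = 6
h = (b - a)/n = 0.291667

Trapezoidal rule: (h/2)[f(x₀) + 2f(x₁) + 2f(x₂) + ... + f(xₙ)]

x_0 = 2.0000, f(x_0) = 16.000000, coefficient = 1
x_1 = 2.2917, f(x_1) = 27.580732, coefficient = 2
x_2 = 2.5833, f(x_2) = 44.537085, coefficient = 2
x_3 = 2.8750, f(x_3) = 68.320557, coefficient = 2
x_4 = 3.1667, f(x_4) = 100.556327, coefficient = 2
x_5 = 3.4583, f(x_5) = 143.043261, coefficient = 2
x_6 = 3.7500, f(x_6) = 197.753906, coefficient = 1

I ≈ (0.291667/2) × 981.829831 = 143.183517
Exact value: 141.915430
Error: 1.268087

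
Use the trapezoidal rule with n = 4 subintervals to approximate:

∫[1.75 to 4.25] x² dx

f(x) = x²
a = 1.75, b = 4.25, n = 4
h = (b - a)/n = 0.625000

Trapezoidal rule: (h/2)[f(x₀) + 2f(x₁) + 2f(x₂) + ... + f(xₙ)]

x_0 = 1.7500, f(x_0) = 3.062500, coefficient = 1
x_1 = 2.3750, f(x_1) = 5.640625, coefficient = 2
x_2 = 3.0000, f(x_2) = 9.000000, coefficient = 2
x_3 = 3.6250, f(x_3) = 13.140625, coefficient = 2
x_4 = 4.2500, f(x_4) = 18.062500, coefficient = 1

I ≈ (0.625000/2) × 76.687500 = 23.964844
Exact value: 23.802083
Error: 0.162760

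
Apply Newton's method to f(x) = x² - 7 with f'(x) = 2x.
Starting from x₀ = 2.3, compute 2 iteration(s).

f(x) = x² - 7
f'(x) = 2x
x₀ = 2.3

Newton-Raphson formula: x_{n+1} = x_n - f(x_n)/f'(x_n)

Iteration 1:
  f(2.300000) = -1.710000
  f'(2.300000) = 4.600000
  x_1 = 2.300000 - (-1.710000)/4.600000 = 2.671739
Iteration 2:
  f(2.671739) = 0.138190
  f'(2.671739) = 5.343478
  x_2 = 2.671739 - 0.138190/5.343478 = 2.645878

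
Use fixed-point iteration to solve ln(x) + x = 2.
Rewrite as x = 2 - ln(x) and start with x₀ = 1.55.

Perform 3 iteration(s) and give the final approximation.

Equation: ln(x) + x = 2
Fixed-point form: x = 2 - ln(x)
x₀ = 1.55

x_1 = g(1.550000) = 1.561745
x_2 = g(1.561745) = 1.554196
x_3 = g(1.554196) = 1.559042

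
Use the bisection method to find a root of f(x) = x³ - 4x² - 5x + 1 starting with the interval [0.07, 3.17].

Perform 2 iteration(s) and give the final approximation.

f(x) = x³ - 4x² - 5x + 1
Initial interval: [0.07, 3.17]

Iteration 1:
  c_1 = (0.070000 + 3.170000)/2 = 1.620000
  f(c_1) = f(1.620000) = -13.346072
  f(a) × f(c) < 0, new interval: [0.070000, 1.620000]
Iteration 2:
  c_2 = (0.070000 + 1.620000)/2 = 0.845000
  f(c_2) = f(0.845000) = -5.477749
  f(a) × f(c) < 0, new interval: [0.070000, 0.845000]

After 2 iteration(s), the approximation is c_2 = 0.845000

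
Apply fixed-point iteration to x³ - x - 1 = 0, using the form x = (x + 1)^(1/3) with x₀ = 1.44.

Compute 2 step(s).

Equation: x³ - x - 1 = 0
Fixed-point form: x = (x + 1)^(1/3)
x₀ = 1.44

x_1 = g(1.440000) = 1.346263
x_2 = g(1.346263) = 1.328798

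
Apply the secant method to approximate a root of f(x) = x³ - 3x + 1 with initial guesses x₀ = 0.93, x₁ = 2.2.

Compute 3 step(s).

f(x) = x³ - 3x + 1
x₀ = 0.93, x₁ = 2.2

Secant formula: x_{n+1} = x_n - f(x_n)(x_n - x_{n-1})/(f(x_n) - f(x_{n-1}))

Iteration 1:
  f(0.930000) = -0.985643
  f(2.200000) = 5.048000
  x_2 = 2.200000 - 5.048000×(2.200000 - 0.930000)/(5.048000 - (-0.985643))
       = 1.137464
Iteration 2:
  f(2.200000) = 5.048000
  f(1.137464) = -0.940713
  x_3 = 1.137464 - (-0.940713)×(1.137464 - 2.200000)/(-0.940713 - 5.048000)
       = 1.304369
Iteration 3:
  f(1.137464) = -0.940713
  f(1.304369) = -0.693882
  x_4 = 1.304369 - (-0.693882)×(1.304369 - 1.137464)/(-0.693882 - (-0.940713))
       = 1.773564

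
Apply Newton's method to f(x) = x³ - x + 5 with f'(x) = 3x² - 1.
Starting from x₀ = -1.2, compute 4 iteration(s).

f(x) = x³ - x + 5
f'(x) = 3x² - 1
x₀ = -1.2

Newton-Raphson formula: x_{n+1} = x_n - f(x_n)/f'(x_n)

Iteration 1:
  f(-1.200000) = 4.472000
  f'(-1.200000) = 3.320000
  x_1 = -1.200000 - 4.472000/3.320000 = -2.546988
Iteration 2:
  f(-2.546988) = -8.975699
  f'(-2.546988) = 18.461443
  x_2 = -2.546988 - (-8.975699)/18.461443 = -2.060802
Iteration 3:
  f(-2.060802) = -1.691225
  f'(-2.060802) = 11.740711
  x_3 = -2.060802 - (-1.691225)/11.740711 = -1.916754
Iteration 4:
  f(-1.916754) = -0.125295
  f'(-1.916754) = 10.021836
  x_4 = -1.916754 - (-0.125295)/10.021836 = -1.904252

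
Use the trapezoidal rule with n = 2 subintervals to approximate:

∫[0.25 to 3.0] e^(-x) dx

f(x) = e^(-x)
a = 0.25, b = 3.0, n = 2
h = (b - a)/n = 1.375000

Trapezoidal rule: (h/2)[f(x₀) + 2f(x₁) + 2f(x₂) + ... + f(xₙ)]

x_0 = 0.2500, f(x_0) = 0.778801, coefficient = 1
x_1 = 1.6250, f(x_1) = 0.196912, coefficient = 2
x_2 = 3.0000, f(x_2) = 0.049787, coefficient = 1

I ≈ (1.375000/2) × 1.222411 = 0.840408
Exact value: 0.729014
Error: 0.111394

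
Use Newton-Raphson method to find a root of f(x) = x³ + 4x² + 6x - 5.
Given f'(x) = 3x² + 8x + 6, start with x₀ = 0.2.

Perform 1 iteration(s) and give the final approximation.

f(x) = x³ + 4x² + 6x - 5
f'(x) = 3x² + 8x + 6
x₀ = 0.2

Newton-Raphson formula: x_{n+1} = x_n - f(x_n)/f'(x_n)

Iteration 1:
  f(0.200000) = -3.632000
  f'(0.200000) = 7.720000
  x_1 = 0.200000 - (-3.632000)/7.720000 = 0.670466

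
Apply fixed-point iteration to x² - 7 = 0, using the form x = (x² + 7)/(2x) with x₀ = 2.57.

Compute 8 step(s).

Equation: x² - 7 = 0
Fixed-point form: x = (x² + 7)/(2x)
x₀ = 2.57

x_1 = g(2.570000) = 2.646868
x_2 = g(2.646868) = 2.645752
x_3 = g(2.645752) = 2.645751
x_4 = g(2.645751) = 2.645751
x_5 = g(2.645751) = 2.645751
x_6 = g(2.645751) = 2.645751
x_7 = g(2.645751) = 2.645751
x_8 = g(2.645751) = 2.645751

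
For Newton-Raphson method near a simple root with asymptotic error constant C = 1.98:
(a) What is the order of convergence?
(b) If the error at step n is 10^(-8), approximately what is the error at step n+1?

(a) Newton-Raphson has quadratic (order 2) convergence near simple roots.
    This means |e_{n+1}| ≈ C|e_n|².

(b) With |e_n| = 10^(-8) and C = 1.98:
    |e_{n+1}| ≈ 1.98 × (10^(-8))² = 1.98 × 10^(-16)

(a) 2 (quadratic); (b) |e_{n+1}| ≈ 1.980e-16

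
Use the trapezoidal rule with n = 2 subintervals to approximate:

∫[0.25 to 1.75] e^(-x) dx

f(x) = e^(-x)
a = 0.25, b = 1.75, n = 2
h = (b - a)/n = 0.750000

Trapezoidal rule: (h/2)[f(x₀) + 2f(x₁) + 2f(x₂) + ... + f(xₙ)]

x_0 = 0.2500, f(x_0) = 0.778801, coefficient = 1
x_1 = 1.0000, f(x_1) = 0.367879, coefficient = 2
x_2 = 1.7500, f(x_2) = 0.173774, coefficient = 1

I ≈ (0.750000/2) × 1.688334 = 0.633125
Exact value: 0.605027
Error: 0.028098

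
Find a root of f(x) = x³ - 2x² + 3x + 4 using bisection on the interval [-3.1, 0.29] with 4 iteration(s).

f(x) = x³ - 2x² + 3x + 4
Initial interval: [-3.1, 0.29]

Iteration 1:
  c_1 = (-3.100000 + 0.290000)/2 = -1.405000
  f(c_1) = f(-1.405000) = -6.936555
  f(a) × f(c) ≥ 0, new interval: [-1.405000, 0.290000]
Iteration 2:
  c_2 = (-1.405000 + 0.290000)/2 = -0.557500
  f(c_2) = f(-0.557500) = 1.532613
  f(a) × f(c) < 0, new interval: [-1.405000, -0.557500]
Iteration 3:
  c_3 = (-1.405000 + (-0.557500))/2 = -0.981250
  f(c_3) = f(-0.981250) = -1.814251
  f(a) × f(c) ≥ 0, new interval: [-0.981250, -0.557500]
Iteration 4:
  c_4 = (-0.981250 + (-0.557500))/2 = -0.769375
  f(c_4) = f(-0.769375) = 0.052577
  f(a) × f(c) < 0, new interval: [-0.981250, -0.769375]

After 4 iteration(s), the approximation is c_4 = -0.769375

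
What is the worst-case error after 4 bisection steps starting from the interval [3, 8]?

Bisection error bound: |error| ≤ (b-a)/2^n
|error| ≤ (8 - 3)/2^4 = 5/2^4
|error| ≤ 0.3125000000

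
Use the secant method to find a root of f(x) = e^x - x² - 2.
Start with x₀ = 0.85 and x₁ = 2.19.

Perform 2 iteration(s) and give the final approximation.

f(x) = e^x - x² - 2
x₀ = 0.85, x₁ = 2.19

Secant formula: x_{n+1} = x_n - f(x_n)(x_n - x_{n-1})/(f(x_n) - f(x_{n-1}))

Iteration 1:
  f(0.850000) = -0.382853
  f(2.190000) = 2.139113
  x_2 = 2.190000 - 2.139113×(2.190000 - 0.850000)/(2.139113 - (-0.382853))
       = 1.053422
Iteration 2:
  f(2.190000) = 2.139113
  f(1.053422) = -0.242251
  x_3 = 1.053422 - (-0.242251)×(1.053422 - 2.190000)/(-0.242251 - 2.139113)
       = 1.169044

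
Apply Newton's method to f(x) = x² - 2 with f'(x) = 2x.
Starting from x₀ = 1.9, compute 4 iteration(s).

f(x) = x² - 2
f'(x) = 2x
x₀ = 1.9

Newton-Raphson formula: x_{n+1} = x_n - f(x_n)/f'(x_n)

Iteration 1:
  f(1.900000) = 1.610000
  f'(1.900000) = 3.800000
  x_1 = 1.900000 - 1.610000/3.800000 = 1.476316
Iteration 2:
  f(1.476316) = 0.179508
  f'(1.476316) = 2.952632
  x_2 = 1.476316 - 0.179508/2.952632 = 1.415520
Iteration 3:
  f(1.415520) = 0.003696
  f'(1.415520) = 2.831039
  x_3 = 1.415520 - 0.003696/2.831039 = 1.414214
Iteration 4:
  f(1.414214) = 0.000002
  f'(1.414214) = 2.828428
  x_4 = 1.414214 - 0.000002/2.828428 = 1.414214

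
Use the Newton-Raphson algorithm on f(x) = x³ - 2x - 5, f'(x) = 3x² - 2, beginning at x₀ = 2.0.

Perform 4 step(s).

f(x) = x³ - 2x - 5
f'(x) = 3x² - 2
x₀ = 2.0

Newton-Raphson formula: x_{n+1} = x_n - f(x_n)/f'(x_n)

Iteration 1:
  f(2.000000) = -1.000000
  f'(2.000000) = 10.000000
  x_1 = 2.000000 - (-1.000000)/10.000000 = 2.100000
Iteration 2:
  f(2.100000) = 0.061000
  f'(2.100000) = 11.230000
  x_2 = 2.100000 - 0.061000/11.230000 = 2.094568
Iteration 3:
  f(2.094568) = 0.000186
  f'(2.094568) = 11.161647
  x_3 = 2.094568 - 0.000186/11.161647 = 2.094551
Iteration 4:
  f(2.094551) = 0.000000
  f'(2.094551) = 11.161438
  x_4 = 2.094551 - 0.000000/11.161438 = 2.094551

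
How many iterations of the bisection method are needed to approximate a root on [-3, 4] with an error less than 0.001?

We need (b-a)/2^n ≤ 0.001
(4 - (-3))/2^n ≤ 0.001
7/2^n ≤ 0.001
2^n ≥ 7000
n ≥ log₂(7000) = 12.77
n ≥ 13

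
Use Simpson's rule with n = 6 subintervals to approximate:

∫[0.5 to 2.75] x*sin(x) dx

f(x) = x*sin(x)
a = 0.5, b = 2.75, n = 6
h = (b - a)/n = 0.375000

Simpson's rule: (h/3)[f(x₀) + 4f(x₁) + 2f(x₂) + ... + f(xₙ)]

x_0 = 0.5000, f(x_0) = 0.239713, coefficient = 1
x_1 = 0.8750, f(x_1) = 0.671601, coefficient = 4
x_2 = 1.2500, f(x_2) = 1.186231, coefficient = 2
x_3 = 1.6250, f(x_3) = 1.622613, coefficient = 4
x_4 = 2.0000, f(x_4) = 1.818595, coefficient = 2
x_5 = 2.3750, f(x_5) = 1.647502, coefficient = 4
x_6 = 2.7500, f(x_6) = 1.049568, coefficient = 1

I ≈ (0.375000/3) × 23.065796 = 2.883224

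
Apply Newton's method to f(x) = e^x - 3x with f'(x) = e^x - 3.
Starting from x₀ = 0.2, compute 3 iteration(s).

f(x) = e^x - 3x
f'(x) = e^x - 3
x₀ = 0.2

Newton-Raphson formula: x_{n+1} = x_n - f(x_n)/f'(x_n)

Iteration 1:
  f(0.200000) = 0.621403
  f'(0.200000) = -1.778597
  x_1 = 0.200000 - 0.621403/(-1.778597) = 0.549378
Iteration 2:
  f(0.549378) = 0.084041
  f'(0.549378) = -1.267825
  x_2 = 0.549378 - 0.084041/(-1.267825) = 0.615666
Iteration 3:
  f(0.615666) = 0.003891
  f'(0.615666) = -1.149112
  x_3 = 0.615666 - 0.003891/(-1.149112) = 0.619052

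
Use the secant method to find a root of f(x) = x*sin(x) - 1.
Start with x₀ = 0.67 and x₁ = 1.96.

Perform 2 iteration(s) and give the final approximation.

f(x) = x*sin(x) - 1
x₀ = 0.67, x₁ = 1.96

Secant formula: x_{n+1} = x_n - f(x_n)(x_n - x_{n-1})/(f(x_n) - f(x_{n-1}))

Iteration 1:
  f(0.670000) = -0.583939
  f(1.960000) = 0.813415
  x_2 = 1.960000 - 0.813415×(1.960000 - 0.670000)/(0.813415 - (-0.583939))
       = 1.209077
Iteration 2:
  f(1.960000) = 0.813415
  f(1.209077) = 0.130838
  x_3 = 1.209077 - 0.130838×(1.209077 - 1.960000)/(0.130838 - 0.813415)
       = 1.065139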